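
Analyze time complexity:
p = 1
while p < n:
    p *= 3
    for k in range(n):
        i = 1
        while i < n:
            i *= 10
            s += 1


Per nesting level: O(log n) * O(n) * O(log n) = O(n (log n)^2)
Complexity: O(n (log n)^2)


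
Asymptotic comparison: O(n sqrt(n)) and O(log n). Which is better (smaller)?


logarithmic grows slower than n^1.5
O(log n) is asymptotically smaller; O(n sqrt(n)) grows faster


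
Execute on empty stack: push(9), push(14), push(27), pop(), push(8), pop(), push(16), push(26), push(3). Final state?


push(9) -> [9]
push(14) -> [9, 14]
push(27) -> [9, 14, 27]
pop() returns 27 -> [9, 14]
push(8) -> [9, 14, 8]
pop() returns 8 -> [9, 14]
push(16) -> [9, 14, 16]
push(26) -> [9, 14, 16, 26]
push(3) -> [9, 14, 16, 26, 3]
Final stack (bottom to top): [9, 14, 16, 26, 3]


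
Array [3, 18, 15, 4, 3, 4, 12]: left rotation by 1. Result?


Left rotate by 1: [18, 15, 4, 3, 4, 12, 3]


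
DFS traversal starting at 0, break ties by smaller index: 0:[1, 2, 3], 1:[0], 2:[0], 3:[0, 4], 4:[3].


DFS stack-based: start with [0]
Visit order: [0, 1, 2, 3, 4]


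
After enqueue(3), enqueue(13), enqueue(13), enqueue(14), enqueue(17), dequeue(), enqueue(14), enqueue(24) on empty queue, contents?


enqueue(3) -> [3]
enqueue(13) -> [3, 13]
enqueue(13) -> [3, 13, 13]
enqueue(14) -> [3, 13, 13, 14]
enqueue(17) -> [3, 13, 13, 14, 17]
dequeue() returns 3 -> [13, 13, 14, 17]
enqueue(14) -> [13, 13, 14, 17, 14]
enqueue(24) -> [13, 13, 14, 17, 14, 24]
Final queue (front to back): [13, 13, 14, 17, 14, 24]


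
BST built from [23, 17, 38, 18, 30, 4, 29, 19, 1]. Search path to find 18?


BST root = 23
Search for 18: compare at each node
Path: [23, 17, 18]


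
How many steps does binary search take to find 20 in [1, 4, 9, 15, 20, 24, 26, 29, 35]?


Search for 20:
[0,8] mid=4 arr[4]=20
Total: 1 comparisons


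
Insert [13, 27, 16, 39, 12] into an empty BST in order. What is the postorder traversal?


Root = 13; build tree by BST insertion.
Postorder traversal: [12, 16, 39, 27, 13]


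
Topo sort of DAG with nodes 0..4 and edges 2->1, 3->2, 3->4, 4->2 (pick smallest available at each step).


Kahn's algorithm, process smallest node first
Order: [0, 3, 4, 2, 1]


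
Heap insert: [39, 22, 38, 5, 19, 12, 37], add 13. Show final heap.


Append 13: [39, 22, 38, 5, 19, 12, 37, 13]
Bubble up: swap idx 7(13) with idx 3(5)
Result: [39, 22, 38, 13, 19, 12, 37, 5]


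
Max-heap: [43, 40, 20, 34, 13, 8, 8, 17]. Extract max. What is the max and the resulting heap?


Max = 43
Replace root with last, heapify down
Resulting heap: [40, 34, 20, 17, 13, 8, 8]


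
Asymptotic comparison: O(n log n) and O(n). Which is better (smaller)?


linear grows slower than linearithmic
O(n) is asymptotically smaller; O(n log n) grows faster


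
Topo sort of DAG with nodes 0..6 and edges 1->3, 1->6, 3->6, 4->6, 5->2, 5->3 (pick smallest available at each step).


Kahn's algorithm, process smallest node first
Order: [0, 1, 4, 5, 2, 3, 6]


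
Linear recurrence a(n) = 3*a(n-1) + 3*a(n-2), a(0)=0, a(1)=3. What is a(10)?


Build bottom-up:
...a(8)=27945, a(9)=105948, a(10)=3*105948+3*27945=401679


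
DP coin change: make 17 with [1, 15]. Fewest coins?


dp[0]=0; dp[i]=1+min(dp[i-c] for c in coins)
...dp[12]=12, dp[13]=13, dp[14]=14, dp[15]=1, dp[16]=2, dp[17]=3
Minimum coins for 17 = 3


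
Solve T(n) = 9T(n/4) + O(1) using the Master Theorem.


a=9, b=4, c=0. log_4(9)=1.585 > c=0. Case 1: O(n^log_b(a)) = O(n^1.585)
Complexity: O(n^1.585)


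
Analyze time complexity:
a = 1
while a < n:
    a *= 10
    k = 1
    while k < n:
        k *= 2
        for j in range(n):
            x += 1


Per nesting level: O(log n) * O(log n) * O(n) = O(n (log n)^2)
Complexity: O(n (log n)^2)


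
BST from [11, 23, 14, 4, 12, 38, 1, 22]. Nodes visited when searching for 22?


BST root = 11
Search for 22: compare at each node
Path: [11, 23, 14, 22]


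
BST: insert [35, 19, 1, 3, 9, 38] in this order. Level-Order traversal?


Root = 35; build tree by BST insertion.
Level-Order traversal: [35, 19, 38, 1, 3, 9]


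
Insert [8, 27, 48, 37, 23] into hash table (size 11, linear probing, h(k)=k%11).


Insertions: 8->slot 8; 27->slot 5; 48->slot 4; 37->slot 6; 23->slot 1
Table: [None, 23, None, None, 48, 27, 37, None, 8, None, None]


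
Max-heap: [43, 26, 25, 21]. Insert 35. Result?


Append 35: [43, 26, 25, 21, 35]
Bubble up: swap idx 4(35) with idx 1(26)
Result: [43, 35, 25, 21, 26]


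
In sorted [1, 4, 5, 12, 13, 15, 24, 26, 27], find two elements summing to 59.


Two pointers: lo=0, hi=8
No pair sums to 59


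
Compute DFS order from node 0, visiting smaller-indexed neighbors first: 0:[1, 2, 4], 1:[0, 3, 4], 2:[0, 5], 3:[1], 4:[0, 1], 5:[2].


DFS stack-based: start with [0]
Visit order: [0, 1, 3, 4, 2, 5]


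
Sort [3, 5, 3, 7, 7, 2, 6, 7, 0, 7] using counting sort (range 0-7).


Count array: [1, 0, 1, 2, 0, 1, 1, 4]
Reconstruct: [0, 2, 3, 3, 5, 6, 7, 7, 7, 7]


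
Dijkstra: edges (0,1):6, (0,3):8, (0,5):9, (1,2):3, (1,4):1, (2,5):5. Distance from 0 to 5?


Dijkstra from 0:
Distances: {0: 0, 1: 6, 2: 9, 3: 8, 4: 7, 5: 9}
Shortest distance to 5 = 9, path = [0, 5]


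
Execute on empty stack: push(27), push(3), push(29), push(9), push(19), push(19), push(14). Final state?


push(27) -> [27]
push(3) -> [27, 3]
push(29) -> [27, 3, 29]
push(9) -> [27, 3, 29, 9]
push(19) -> [27, 3, 29, 9, 19]
push(19) -> [27, 3, 29, 9, 19, 19]
push(14) -> [27, 3, 29, 9, 19, 19, 14]
Final stack (bottom to top): [27, 3, 29, 9, 19, 19, 14]


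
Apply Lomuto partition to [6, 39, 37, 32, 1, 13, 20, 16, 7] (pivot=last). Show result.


Elements <= 7 go left of pivot.
Result: [6, 1, 7, 32, 39, 13, 20, 16, 37], pivot at index 2


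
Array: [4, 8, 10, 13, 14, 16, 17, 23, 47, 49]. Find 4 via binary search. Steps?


Search for 4:
[0,9] mid=4 arr[4]=14
[0,3] mid=1 arr[1]=8
[0,0] mid=0 arr[0]=4
Total: 3 comparisons


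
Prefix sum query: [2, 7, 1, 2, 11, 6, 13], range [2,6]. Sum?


Prefix sums: [0, 2, 9, 10, 12, 23, 29, 42]
Sum[2..6] = prefix[7] - prefix[2] = 42 - 9 = 33


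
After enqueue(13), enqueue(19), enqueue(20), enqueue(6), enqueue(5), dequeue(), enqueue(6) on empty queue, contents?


enqueue(13) -> [13]
enqueue(19) -> [13, 19]
enqueue(20) -> [13, 19, 20]
enqueue(6) -> [13, 19, 20, 6]
enqueue(5) -> [13, 19, 20, 6, 5]
dequeue() returns 13 -> [19, 20, 6, 5]
enqueue(6) -> [19, 20, 6, 5, 6]
Final queue (front to back): [19, 20, 6, 5, 6]


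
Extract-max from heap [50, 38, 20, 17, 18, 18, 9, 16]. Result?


Max = 50
Replace root with last, heapify down
Resulting heap: [38, 18, 20, 17, 16, 18, 9]


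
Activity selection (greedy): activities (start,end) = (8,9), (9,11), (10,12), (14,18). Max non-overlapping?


Greedy: pick earliest-ending, then skip overlaps.
Selected (3 activities): [(8, 9), (9, 11), (14, 18)]


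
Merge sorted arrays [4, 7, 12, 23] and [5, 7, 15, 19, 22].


Compare heads, take smaller each step.
Merged: [4, 5, 7, 7, 12, 15, 19, 22, 23]


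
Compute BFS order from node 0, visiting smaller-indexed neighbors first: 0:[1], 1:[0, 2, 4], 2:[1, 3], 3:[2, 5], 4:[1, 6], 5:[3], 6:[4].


BFS queue: start with [0]
Visit order: [0, 1, 2, 4, 3, 6, 5]


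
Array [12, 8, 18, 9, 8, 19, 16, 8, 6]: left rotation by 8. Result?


Left rotate by 8: [6, 12, 8, 18, 9, 8, 19, 16, 8]


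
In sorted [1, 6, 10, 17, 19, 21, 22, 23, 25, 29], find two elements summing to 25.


Two pointers: lo=0, hi=9
Found pair: (6, 19) summing to 25


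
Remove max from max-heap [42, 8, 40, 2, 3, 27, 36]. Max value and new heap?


Max = 42
Replace root with last, heapify down
Resulting heap: [40, 8, 36, 2, 3, 27]


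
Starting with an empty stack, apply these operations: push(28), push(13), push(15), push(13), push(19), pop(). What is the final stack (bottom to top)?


push(28) -> [28]
push(13) -> [28, 13]
push(15) -> [28, 13, 15]
push(13) -> [28, 13, 15, 13]
push(19) -> [28, 13, 15, 13, 19]
pop() returns 19 -> [28, 13, 15, 13]
Final stack (bottom to top): [28, 13, 15, 13]


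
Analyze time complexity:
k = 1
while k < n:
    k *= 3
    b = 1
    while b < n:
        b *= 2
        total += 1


Per nesting level: O(log n) * O(log n) = O((log n)^2)
Complexity: O((log n)^2)


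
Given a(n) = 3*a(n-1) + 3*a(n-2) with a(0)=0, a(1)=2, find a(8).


Build bottom-up:
...a(6)=1296, a(7)=4914, a(8)=3*4914+3*1296=18630


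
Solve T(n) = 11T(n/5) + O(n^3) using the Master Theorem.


a=11, b=5, c=3. log_5(11)=1.490 < c=3. Case 3: O(n^c) = O(n^3)
Complexity: O(n^3)


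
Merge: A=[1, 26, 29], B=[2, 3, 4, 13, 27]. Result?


Compare heads, take smaller each step.
Merged: [1, 2, 3, 4, 13, 26, 27, 29]


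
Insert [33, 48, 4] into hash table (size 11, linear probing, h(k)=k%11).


Insertions: 33->slot 0; 48->slot 4; 4->slot 5
Table: [33, None, None, None, 48, 4, None, None, None, None, None]


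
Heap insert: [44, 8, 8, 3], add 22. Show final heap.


Append 22: [44, 8, 8, 3, 22]
Bubble up: swap idx 4(22) with idx 1(8)
Result: [44, 22, 8, 3, 8]


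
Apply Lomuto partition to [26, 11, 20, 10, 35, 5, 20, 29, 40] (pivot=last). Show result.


Elements <= 40 go left of pivot.
Result: [26, 11, 20, 10, 35, 5, 20, 29, 40], pivot at index 8


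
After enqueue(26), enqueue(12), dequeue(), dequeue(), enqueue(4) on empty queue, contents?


enqueue(26) -> [26]
enqueue(12) -> [26, 12]
dequeue() returns 26 -> [12]
dequeue() returns 12 -> []
enqueue(4) -> [4]
Final queue (front to back): [4]


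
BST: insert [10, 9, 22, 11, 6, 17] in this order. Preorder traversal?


Root = 10; build tree by BST insertion.
Preorder traversal: [10, 9, 6, 22, 11, 17]


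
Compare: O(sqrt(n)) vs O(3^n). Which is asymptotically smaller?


sublinear grows slower than exponential (base 3)
O(sqrt(n)) is asymptotically smaller; O(3^n) grows faster


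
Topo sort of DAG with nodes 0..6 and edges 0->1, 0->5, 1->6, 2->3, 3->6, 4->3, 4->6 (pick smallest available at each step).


Kahn's algorithm, process smallest node first
Order: [0, 1, 2, 4, 3, 5, 6]


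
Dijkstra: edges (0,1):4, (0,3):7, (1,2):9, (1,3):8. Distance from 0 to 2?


Dijkstra from 0:
Distances: {0: 0, 1: 4, 2: 13, 3: 7}
Shortest distance to 2 = 13, path = [0, 1, 2]


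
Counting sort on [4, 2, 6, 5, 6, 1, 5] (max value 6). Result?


Count array: [0, 1, 1, 0, 1, 2, 2]
Reconstruct: [1, 2, 4, 5, 5, 6, 6]


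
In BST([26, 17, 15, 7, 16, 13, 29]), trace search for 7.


BST root = 26
Search for 7: compare at each node
Path: [26, 17, 15, 7]


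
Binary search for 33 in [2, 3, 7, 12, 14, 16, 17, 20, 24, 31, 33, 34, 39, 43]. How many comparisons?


Search for 33:
[0,13] mid=6 arr[6]=17
[7,13] mid=10 arr[10]=33
Total: 2 comparisons


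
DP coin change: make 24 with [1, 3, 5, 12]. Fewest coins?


dp[0]=0; dp[i]=1+min(dp[i-c] for c in coins)
...dp[19]=4, dp[20]=3, dp[21]=4, dp[22]=3, dp[23]=4, dp[24]=2
Minimum coins for 24 = 2


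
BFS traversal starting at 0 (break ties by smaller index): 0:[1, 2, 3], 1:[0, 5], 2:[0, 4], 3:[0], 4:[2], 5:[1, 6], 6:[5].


BFS queue: start with [0]
Visit order: [0, 1, 2, 3, 5, 4, 6]


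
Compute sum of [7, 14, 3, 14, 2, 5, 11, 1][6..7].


Prefix sums: [0, 7, 21, 24, 38, 40, 45, 56, 57]
Sum[6..7] = prefix[8] - prefix[6] = 57 - 45 = 12


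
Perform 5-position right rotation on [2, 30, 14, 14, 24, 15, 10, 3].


Right rotate by 5: [14, 24, 15, 10, 3, 2, 30, 14]


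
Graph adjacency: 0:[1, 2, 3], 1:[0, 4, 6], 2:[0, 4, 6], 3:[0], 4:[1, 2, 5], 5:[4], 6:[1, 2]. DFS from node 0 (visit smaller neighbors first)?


DFS stack-based: start with [0]
Visit order: [0, 1, 4, 2, 6, 5, 3]


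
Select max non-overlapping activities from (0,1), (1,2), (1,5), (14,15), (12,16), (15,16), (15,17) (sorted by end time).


Greedy: pick earliest-ending, then skip overlaps.
Selected (4 activities): [(0, 1), (1, 2), (14, 15), (15, 16)]


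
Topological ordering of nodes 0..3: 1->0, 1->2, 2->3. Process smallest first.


Kahn's algorithm, process smallest node first
Order: [1, 0, 2, 3]


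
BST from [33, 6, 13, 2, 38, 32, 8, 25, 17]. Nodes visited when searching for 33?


BST root = 33
Search for 33: compare at each node
Path: [33]


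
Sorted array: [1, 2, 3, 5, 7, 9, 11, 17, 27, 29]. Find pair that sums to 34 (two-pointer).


Two pointers: lo=0, hi=9
Found pair: (5, 29) summing to 34


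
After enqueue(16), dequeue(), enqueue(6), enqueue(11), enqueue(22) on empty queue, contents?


enqueue(16) -> [16]
dequeue() returns 16 -> []
enqueue(6) -> [6]
enqueue(11) -> [6, 11]
enqueue(22) -> [6, 11, 22]
Final queue (front to back): [6, 11, 22]


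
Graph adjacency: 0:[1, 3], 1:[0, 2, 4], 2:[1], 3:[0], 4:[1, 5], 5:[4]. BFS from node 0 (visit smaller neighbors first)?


BFS queue: start with [0]
Visit order: [0, 1, 3, 2, 4, 5]


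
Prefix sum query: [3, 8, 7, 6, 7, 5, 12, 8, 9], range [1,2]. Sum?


Prefix sums: [0, 3, 11, 18, 24, 31, 36, 48, 56, 65]
Sum[1..2] = prefix[3] - prefix[1] = 18 - 3 = 15


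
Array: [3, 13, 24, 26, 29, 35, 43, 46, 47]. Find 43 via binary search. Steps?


Search for 43:
[0,8] mid=4 arr[4]=29
[5,8] mid=6 arr[6]=43
Total: 2 comparisons


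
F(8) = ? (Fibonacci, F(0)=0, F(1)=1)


F(n)=F(n-1)+F(n-2)
...F(6)=8, F(7)=13, F(8)=21


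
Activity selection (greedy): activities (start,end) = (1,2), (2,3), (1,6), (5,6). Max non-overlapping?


Greedy: pick earliest-ending, then skip overlaps.
Selected (3 activities): [(1, 2), (2, 3), (5, 6)]


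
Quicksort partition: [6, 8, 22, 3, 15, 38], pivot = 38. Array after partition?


Elements <= 38 go left of pivot.
Result: [6, 8, 22, 3, 15, 38], pivot at index 5


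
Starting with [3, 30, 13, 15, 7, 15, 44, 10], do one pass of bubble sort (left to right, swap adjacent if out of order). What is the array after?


After one pass: [3, 13, 15, 7, 15, 30, 10, 44]


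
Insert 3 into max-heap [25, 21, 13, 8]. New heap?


Append 3: [25, 21, 13, 8, 3]
Bubble up: no swaps needed
Result: [25, 21, 13, 8, 3]


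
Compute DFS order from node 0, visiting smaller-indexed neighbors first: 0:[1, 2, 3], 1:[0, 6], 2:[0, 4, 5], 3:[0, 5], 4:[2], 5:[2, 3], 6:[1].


DFS stack-based: start with [0]
Visit order: [0, 1, 6, 2, 4, 5, 3]


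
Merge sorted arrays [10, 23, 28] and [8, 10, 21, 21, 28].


Compare heads, take smaller each step.
Merged: [8, 10, 10, 21, 21, 23, 28, 28]


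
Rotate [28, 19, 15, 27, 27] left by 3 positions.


Left rotate by 3: [27, 27, 28, 19, 15]


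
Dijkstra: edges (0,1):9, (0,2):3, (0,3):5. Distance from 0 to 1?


Dijkstra from 0:
Distances: {0: 0, 1: 9, 2: 3, 3: 5}
Shortest distance to 1 = 9, path = [0, 1]


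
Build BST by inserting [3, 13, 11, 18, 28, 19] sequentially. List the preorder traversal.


Root = 3; build tree by BST insertion.
Preorder traversal: [3, 13, 11, 18, 28, 19]


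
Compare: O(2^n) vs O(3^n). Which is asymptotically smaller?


exponential grows slower than exponential (base 3)
O(2^n) is asymptotically smaller; O(3^n) grows faster


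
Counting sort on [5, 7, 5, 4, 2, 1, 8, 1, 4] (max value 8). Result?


Count array: [0, 2, 1, 0, 2, 2, 0, 1, 1]
Reconstruct: [1, 1, 2, 4, 4, 5, 5, 7, 8]


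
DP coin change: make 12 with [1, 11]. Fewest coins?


dp[0]=0; dp[i]=1+min(dp[i-c] for c in coins)
...dp[7]=7, dp[8]=8, dp[9]=9, dp[10]=10, dp[11]=1, dp[12]=2
Minimum coins for 12 = 2


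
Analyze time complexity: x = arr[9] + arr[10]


Analysis: constant-time operation, no loop
Complexity: O(1)


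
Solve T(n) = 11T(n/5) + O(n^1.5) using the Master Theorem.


a=11, b=5, c=1.5. log_5(11)=1.490 < c=1.5. Case 3: O(n^c) = O(n^1.500)
Complexity: O(n^1.500)


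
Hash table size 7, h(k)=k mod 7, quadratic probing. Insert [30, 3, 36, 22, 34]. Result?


Insertions: 30->slot 2; 3->slot 3; 36->slot 1; 22->slot 5; 34->slot 6
Table: [None, 36, 30, 3, None, 22, 34]


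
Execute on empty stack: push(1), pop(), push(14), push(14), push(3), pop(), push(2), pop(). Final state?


push(1) -> [1]
pop() returns 1 -> []
push(14) -> [14]
push(14) -> [14, 14]
push(3) -> [14, 14, 3]
pop() returns 3 -> [14, 14]
push(2) -> [14, 14, 2]
pop() returns 2 -> [14, 14]
Final stack (bottom to top): [14, 14]


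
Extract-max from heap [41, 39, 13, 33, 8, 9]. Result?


Max = 41
Replace root with last, heapify down
Resulting heap: [39, 33, 13, 9, 8]


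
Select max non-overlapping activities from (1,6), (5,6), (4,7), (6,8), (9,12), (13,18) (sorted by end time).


Greedy: pick earliest-ending, then skip overlaps.
Selected (4 activities): [(1, 6), (6, 8), (9, 12), (13, 18)]


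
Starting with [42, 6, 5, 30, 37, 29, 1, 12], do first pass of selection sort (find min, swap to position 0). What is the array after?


After one pass: [1, 6, 5, 30, 37, 29, 42, 12]


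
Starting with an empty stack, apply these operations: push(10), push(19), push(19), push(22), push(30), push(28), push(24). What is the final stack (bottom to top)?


push(10) -> [10]
push(19) -> [10, 19]
push(19) -> [10, 19, 19]
push(22) -> [10, 19, 19, 22]
push(30) -> [10, 19, 19, 22, 30]
push(28) -> [10, 19, 19, 22, 30, 28]
push(24) -> [10, 19, 19, 22, 30, 28, 24]
Final stack (bottom to top): [10, 19, 19, 22, 30, 28, 24]


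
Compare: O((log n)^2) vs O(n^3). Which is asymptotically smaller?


polylogarithmic grows slower than cubic
O((log n)^2) is asymptotically smaller; O(n^3) grows faster


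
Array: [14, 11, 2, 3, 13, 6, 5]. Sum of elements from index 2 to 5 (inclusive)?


Prefix sums: [0, 14, 25, 27, 30, 43, 49, 54]
Sum[2..5] = prefix[6] - prefix[2] = 49 - 25 = 24


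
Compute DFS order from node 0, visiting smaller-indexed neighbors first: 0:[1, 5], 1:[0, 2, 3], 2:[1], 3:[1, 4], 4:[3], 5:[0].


DFS stack-based: start with [0]
Visit order: [0, 1, 2, 3, 4, 5]


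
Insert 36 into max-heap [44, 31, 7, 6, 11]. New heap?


Append 36: [44, 31, 7, 6, 11, 36]
Bubble up: swap idx 5(36) with idx 2(7)
Result: [44, 31, 36, 6, 11, 7]


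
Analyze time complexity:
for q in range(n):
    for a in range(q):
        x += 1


Per nesting level: O(n) * O(n) [triangular over q] = O(n^2)
Complexity: O(n^2)


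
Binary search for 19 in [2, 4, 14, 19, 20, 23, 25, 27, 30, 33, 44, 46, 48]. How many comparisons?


Search for 19:
[0,12] mid=6 arr[6]=25
[0,5] mid=2 arr[2]=14
[3,5] mid=4 arr[4]=20
[3,3] mid=3 arr[3]=19
Total: 4 comparisons


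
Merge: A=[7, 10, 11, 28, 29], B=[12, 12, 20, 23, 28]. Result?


Compare heads, take smaller each step.
Merged: [7, 10, 11, 12, 12, 20, 23, 28, 28, 29]


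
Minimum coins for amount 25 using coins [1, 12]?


dp[0]=0; dp[i]=1+min(dp[i-c] for c in coins)
...dp[20]=9, dp[21]=10, dp[22]=11, dp[23]=12, dp[24]=2, dp[25]=3
Minimum coins for 25 = 3


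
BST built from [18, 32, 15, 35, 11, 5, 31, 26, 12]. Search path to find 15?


BST root = 18
Search for 15: compare at each node
Path: [18, 15]


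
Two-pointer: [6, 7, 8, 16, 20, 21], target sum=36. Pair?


Two pointers: lo=0, hi=5
Found pair: (16, 20) summing to 36


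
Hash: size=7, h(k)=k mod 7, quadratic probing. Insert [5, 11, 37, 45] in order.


Insertions: 5->slot 5; 11->slot 4; 37->slot 2; 45->slot 3
Table: [None, None, 37, 45, 11, 5, None]


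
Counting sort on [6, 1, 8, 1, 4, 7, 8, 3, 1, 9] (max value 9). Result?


Count array: [0, 3, 0, 1, 1, 0, 1, 1, 2, 1]
Reconstruct: [1, 1, 1, 3, 4, 6, 7, 8, 8, 9]


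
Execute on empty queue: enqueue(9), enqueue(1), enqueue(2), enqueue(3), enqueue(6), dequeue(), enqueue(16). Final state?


enqueue(9) -> [9]
enqueue(1) -> [9, 1]
enqueue(2) -> [9, 1, 2]
enqueue(3) -> [9, 1, 2, 3]
enqueue(6) -> [9, 1, 2, 3, 6]
dequeue() returns 9 -> [1, 2, 3, 6]
enqueue(16) -> [1, 2, 3, 6, 16]
Final queue (front to back): [1, 2, 3, 6, 16]


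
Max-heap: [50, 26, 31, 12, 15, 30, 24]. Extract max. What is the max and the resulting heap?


Max = 50
Replace root with last, heapify down
Resulting heap: [31, 26, 30, 12, 15, 24]


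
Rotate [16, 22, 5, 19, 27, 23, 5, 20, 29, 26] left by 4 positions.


Left rotate by 4: [27, 23, 5, 20, 29, 26, 16, 22, 5, 19]


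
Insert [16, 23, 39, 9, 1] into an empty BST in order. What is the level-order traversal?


Root = 16; build tree by BST insertion.
Level-Order traversal: [16, 9, 23, 1, 39]


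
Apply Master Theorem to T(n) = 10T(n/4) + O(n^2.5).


a=10, b=4, c=2.5. log_4(10)=1.661 < c=2.5. Case 3: O(n^c) = O(n^2.500)
Complexity: O(n^2.500)


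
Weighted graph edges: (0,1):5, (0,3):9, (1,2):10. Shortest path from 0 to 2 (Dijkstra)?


Dijkstra from 0:
Distances: {0: 0, 1: 5, 2: 15, 3: 9}
Shortest distance to 2 = 15, path = [0, 1, 2]


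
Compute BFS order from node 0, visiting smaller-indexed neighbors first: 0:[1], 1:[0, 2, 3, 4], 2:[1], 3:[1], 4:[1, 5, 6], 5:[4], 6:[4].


BFS queue: start with [0]
Visit order: [0, 1, 2, 3, 4, 5, 6]


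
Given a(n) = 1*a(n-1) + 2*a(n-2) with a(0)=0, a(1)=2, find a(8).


Build bottom-up:
...a(6)=42, a(7)=86, a(8)=1*86+2*42=170


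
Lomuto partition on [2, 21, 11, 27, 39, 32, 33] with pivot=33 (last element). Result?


Elements <= 33 go left of pivot.
Result: [2, 21, 11, 27, 32, 33, 39], pivot at index 5


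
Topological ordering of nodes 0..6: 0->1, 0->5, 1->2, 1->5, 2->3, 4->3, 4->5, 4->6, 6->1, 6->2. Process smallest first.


Kahn's algorithm, process smallest node first
Order: [0, 4, 6, 1, 2, 3, 5]


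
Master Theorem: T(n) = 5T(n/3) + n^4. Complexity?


a=5, b=3, c=4. log_3(5)=1.465 < c=4. Case 3: O(n^c) = O(n^4)
Complexity: O(n^4)


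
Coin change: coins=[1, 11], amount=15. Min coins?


dp[0]=0; dp[i]=1+min(dp[i-c] for c in coins)
...dp[10]=10, dp[11]=1, dp[12]=2, dp[13]=3, dp[14]=4, dp[15]=5
Minimum coins for 15 = 5


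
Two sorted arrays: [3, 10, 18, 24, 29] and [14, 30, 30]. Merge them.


Compare heads, take smaller each step.
Merged: [3, 10, 14, 18, 24, 29, 30, 30]


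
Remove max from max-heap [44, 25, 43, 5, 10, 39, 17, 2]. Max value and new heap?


Max = 44
Replace root with last, heapify down
Resulting heap: [43, 25, 39, 5, 10, 2, 17]


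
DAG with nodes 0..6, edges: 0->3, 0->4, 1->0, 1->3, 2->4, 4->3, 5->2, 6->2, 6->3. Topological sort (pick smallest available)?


Kahn's algorithm, process smallest node first
Order: [1, 0, 5, 6, 2, 4, 3]


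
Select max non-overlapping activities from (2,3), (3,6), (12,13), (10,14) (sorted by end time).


Greedy: pick earliest-ending, then skip overlaps.
Selected (3 activities): [(2, 3), (3, 6), (12, 13)]


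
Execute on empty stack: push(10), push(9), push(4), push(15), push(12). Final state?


push(10) -> [10]
push(9) -> [10, 9]
push(4) -> [10, 9, 4]
push(15) -> [10, 9, 4, 15]
push(12) -> [10, 9, 4, 15, 12]
Final stack (bottom to top): [10, 9, 4, 15, 12]


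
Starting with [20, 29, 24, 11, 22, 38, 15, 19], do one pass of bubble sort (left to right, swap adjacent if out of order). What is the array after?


After one pass: [20, 24, 11, 22, 29, 15, 19, 38]


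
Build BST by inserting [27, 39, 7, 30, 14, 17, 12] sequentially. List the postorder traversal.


Root = 27; build tree by BST insertion.
Postorder traversal: [12, 17, 14, 7, 30, 39, 27]


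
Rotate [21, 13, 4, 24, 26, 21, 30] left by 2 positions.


Left rotate by 2: [4, 24, 26, 21, 30, 21, 13]


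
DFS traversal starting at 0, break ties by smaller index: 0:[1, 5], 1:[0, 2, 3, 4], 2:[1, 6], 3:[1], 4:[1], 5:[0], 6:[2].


DFS stack-based: start with [0]
Visit order: [0, 1, 2, 6, 3, 4, 5]


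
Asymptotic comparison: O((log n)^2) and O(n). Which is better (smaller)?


polylogarithmic grows slower than linear
O((log n)^2) is asymptotically smaller; O(n) grows faster


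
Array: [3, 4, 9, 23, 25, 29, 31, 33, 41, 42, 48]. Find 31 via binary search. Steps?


Search for 31:
[0,10] mid=5 arr[5]=29
[6,10] mid=8 arr[8]=41
[6,7] mid=6 arr[6]=31
Total: 3 comparisons


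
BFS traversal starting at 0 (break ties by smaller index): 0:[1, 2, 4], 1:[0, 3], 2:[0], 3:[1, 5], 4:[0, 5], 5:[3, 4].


BFS queue: start with [0]
Visit order: [0, 1, 2, 4, 3, 5]


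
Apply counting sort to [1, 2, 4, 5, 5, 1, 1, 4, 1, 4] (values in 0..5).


Count array: [0, 4, 1, 0, 3, 2]
Reconstruct: [1, 1, 1, 1, 2, 4, 4, 4, 5, 5]


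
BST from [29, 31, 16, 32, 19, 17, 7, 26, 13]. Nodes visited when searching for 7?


BST root = 29
Search for 7: compare at each node
Path: [29, 16, 7]


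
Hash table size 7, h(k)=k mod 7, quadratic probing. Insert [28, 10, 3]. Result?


Insertions: 28->slot 0; 10->slot 3; 3->slot 4
Table: [28, None, None, 10, 3, None, None]


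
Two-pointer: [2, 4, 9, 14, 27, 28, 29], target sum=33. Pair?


Two pointers: lo=0, hi=6
Found pair: (4, 29) summing to 33


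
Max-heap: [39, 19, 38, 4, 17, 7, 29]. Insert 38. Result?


Append 38: [39, 19, 38, 4, 17, 7, 29, 38]
Bubble up: swap idx 7(38) with idx 3(4); swap idx 3(38) with idx 1(19)
Result: [39, 38, 38, 19, 17, 7, 29, 4]


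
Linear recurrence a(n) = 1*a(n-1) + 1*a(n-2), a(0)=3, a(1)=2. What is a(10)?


Build bottom-up:
...a(8)=81, a(9)=131, a(10)=1*131+1*81=212


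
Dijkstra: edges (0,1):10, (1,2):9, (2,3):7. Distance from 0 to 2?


Dijkstra from 0:
Distances: {0: 0, 1: 10, 2: 19, 3: 26}
Shortest distance to 2 = 19, path = [0, 1, 2]


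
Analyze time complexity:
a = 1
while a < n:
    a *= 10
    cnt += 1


Per nesting level: O(log n) = O(log n)
Complexity: O(log n)


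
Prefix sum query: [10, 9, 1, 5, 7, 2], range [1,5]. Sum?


Prefix sums: [0, 10, 19, 20, 25, 32, 34]
Sum[1..5] = prefix[6] - prefix[1] = 34 - 10 = 24


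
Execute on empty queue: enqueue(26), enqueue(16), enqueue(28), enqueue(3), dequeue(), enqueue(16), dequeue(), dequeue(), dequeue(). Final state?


enqueue(26) -> [26]
enqueue(16) -> [26, 16]
enqueue(28) -> [26, 16, 28]
enqueue(3) -> [26, 16, 28, 3]
dequeue() returns 26 -> [16, 28, 3]
enqueue(16) -> [16, 28, 3, 16]
dequeue() returns 16 -> [28, 3, 16]
dequeue() returns 28 -> [3, 16]
dequeue() returns 3 -> [16]
Final queue (front to back): [16]


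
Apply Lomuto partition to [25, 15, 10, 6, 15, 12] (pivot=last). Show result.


Elements <= 12 go left of pivot.
Result: [10, 6, 12, 15, 15, 25], pivot at index 2


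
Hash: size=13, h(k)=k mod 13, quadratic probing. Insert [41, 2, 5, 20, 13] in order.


Insertions: 41->slot 2; 2->slot 3; 5->slot 5; 20->slot 7; 13->slot 0
Table: [13, None, 41, 2, None, 5, None, 20, None, None, None, None, None]


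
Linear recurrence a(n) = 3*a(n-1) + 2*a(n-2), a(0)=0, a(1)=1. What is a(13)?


Build bottom-up:
...a(11)=283667, a(12)=1010295, a(13)=3*1010295+2*283667=3598219


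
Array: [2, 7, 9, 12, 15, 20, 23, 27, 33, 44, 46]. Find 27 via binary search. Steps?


Search for 27:
[0,10] mid=5 arr[5]=20
[6,10] mid=8 arr[8]=33
[6,7] mid=6 arr[6]=23
[7,7] mid=7 arr[7]=27
Total: 4 comparisons


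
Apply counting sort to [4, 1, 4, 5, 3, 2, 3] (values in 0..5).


Count array: [0, 1, 1, 2, 2, 1]
Reconstruct: [1, 2, 3, 3, 4, 4, 5]


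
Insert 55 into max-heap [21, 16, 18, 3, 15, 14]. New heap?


Append 55: [21, 16, 18, 3, 15, 14, 55]
Bubble up: swap idx 6(55) with idx 2(18); swap idx 2(55) with idx 0(21)
Result: [55, 16, 21, 3, 15, 14, 18]


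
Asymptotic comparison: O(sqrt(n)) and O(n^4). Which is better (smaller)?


sublinear grows slower than quartic
O(sqrt(n)) is asymptotically smaller; O(n^4) grows faster


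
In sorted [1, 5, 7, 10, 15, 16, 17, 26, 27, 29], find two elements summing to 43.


Two pointers: lo=0, hi=9
Found pair: (16, 27) summing to 43


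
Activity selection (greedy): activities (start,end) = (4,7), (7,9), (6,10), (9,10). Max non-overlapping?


Greedy: pick earliest-ending, then skip overlaps.
Selected (3 activities): [(4, 7), (7, 9), (9, 10)]


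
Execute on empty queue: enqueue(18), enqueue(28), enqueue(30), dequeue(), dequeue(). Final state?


enqueue(18) -> [18]
enqueue(28) -> [18, 28]
enqueue(30) -> [18, 28, 30]
dequeue() returns 18 -> [28, 30]
dequeue() returns 28 -> [30]
Final queue (front to back): [30]


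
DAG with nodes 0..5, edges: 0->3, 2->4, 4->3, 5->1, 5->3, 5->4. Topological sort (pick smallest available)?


Kahn's algorithm, process smallest node first
Order: [0, 2, 5, 1, 4, 3]


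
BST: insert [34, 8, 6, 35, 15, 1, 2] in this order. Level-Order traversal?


Root = 34; build tree by BST insertion.
Level-Order traversal: [34, 8, 35, 6, 15, 1, 2]


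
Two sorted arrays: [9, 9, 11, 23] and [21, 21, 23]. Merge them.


Compare heads, take smaller each step.
Merged: [9, 9, 11, 21, 21, 23, 23]


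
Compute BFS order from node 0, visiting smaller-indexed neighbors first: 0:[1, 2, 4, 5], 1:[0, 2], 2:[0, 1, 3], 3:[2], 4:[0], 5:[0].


BFS queue: start with [0]
Visit order: [0, 1, 2, 4, 5, 3]


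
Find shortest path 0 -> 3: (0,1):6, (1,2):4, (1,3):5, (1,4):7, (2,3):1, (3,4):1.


Dijkstra from 0:
Distances: {0: 0, 1: 6, 2: 10, 3: 11, 4: 12}
Shortest distance to 3 = 11, path = [0, 1, 3]


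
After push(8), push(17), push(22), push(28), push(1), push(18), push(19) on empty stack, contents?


push(8) -> [8]
push(17) -> [8, 17]
push(22) -> [8, 17, 22]
push(28) -> [8, 17, 22, 28]
push(1) -> [8, 17, 22, 28, 1]
push(18) -> [8, 17, 22, 28, 1, 18]
push(19) -> [8, 17, 22, 28, 1, 18, 19]
Final stack (bottom to top): [8, 17, 22, 28, 1, 18, 19]


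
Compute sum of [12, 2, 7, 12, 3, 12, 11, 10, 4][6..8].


Prefix sums: [0, 12, 14, 21, 33, 36, 48, 59, 69, 73]
Sum[6..8] = prefix[9] - prefix[6] = 73 - 48 = 25


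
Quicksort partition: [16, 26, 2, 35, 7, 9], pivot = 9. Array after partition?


Elements <= 9 go left of pivot.
Result: [2, 7, 9, 35, 26, 16], pivot at index 2


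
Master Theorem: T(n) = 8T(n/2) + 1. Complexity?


a=8, b=2, c=0. log_2(8)=3 > c=0. Case 1: O(n^log_b(a)) = O(n^3)
Complexity: O(n^3)


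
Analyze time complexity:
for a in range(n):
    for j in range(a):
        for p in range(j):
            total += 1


Per nesting level: O(n) * O(n) [triangular over a] * O(n) [triangular over j] = O(n^3)
Complexity: O(n^3)


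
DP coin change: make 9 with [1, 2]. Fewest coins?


dp[0]=0; dp[i]=1+min(dp[i-c] for c in coins)
...dp[4]=2, dp[5]=3, dp[6]=3, dp[7]=4, dp[8]=4, dp[9]=5
Minimum coins for 9 = 5


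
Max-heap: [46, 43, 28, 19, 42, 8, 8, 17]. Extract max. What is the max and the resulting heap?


Max = 46
Replace root with last, heapify down
Resulting heap: [43, 42, 28, 19, 17, 8, 8]


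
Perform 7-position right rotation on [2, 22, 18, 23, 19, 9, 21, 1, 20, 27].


Right rotate by 7: [23, 19, 9, 21, 1, 20, 27, 2, 22, 18]


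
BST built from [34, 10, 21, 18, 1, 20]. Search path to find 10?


BST root = 34
Search for 10: compare at each node
Path: [34, 10]


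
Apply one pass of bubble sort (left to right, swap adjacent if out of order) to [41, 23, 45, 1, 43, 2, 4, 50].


After one pass: [23, 41, 1, 43, 2, 4, 45, 50]


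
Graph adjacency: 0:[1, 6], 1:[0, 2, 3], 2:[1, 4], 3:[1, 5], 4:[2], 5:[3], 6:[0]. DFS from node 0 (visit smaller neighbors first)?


DFS stack-based: start with [0]
Visit order: [0, 1, 2, 4, 3, 5, 6]


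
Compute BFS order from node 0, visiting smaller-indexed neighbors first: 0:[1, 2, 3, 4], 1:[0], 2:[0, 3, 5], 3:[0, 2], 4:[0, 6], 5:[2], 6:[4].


BFS queue: start with [0]
Visit order: [0, 1, 2, 3, 4, 5, 6]


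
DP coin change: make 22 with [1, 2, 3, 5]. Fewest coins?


dp[0]=0; dp[i]=1+min(dp[i-c] for c in coins)
...dp[17]=4, dp[18]=4, dp[19]=5, dp[20]=4, dp[21]=5, dp[22]=5
Minimum coins for 22 = 5


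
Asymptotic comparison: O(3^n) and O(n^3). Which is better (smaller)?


cubic grows slower than exponential (base 3)
O(n^3) is asymptotically smaller; O(3^n) grows faster


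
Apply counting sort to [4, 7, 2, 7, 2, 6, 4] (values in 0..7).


Count array: [0, 0, 2, 0, 2, 0, 1, 2]
Reconstruct: [2, 2, 4, 4, 6, 7, 7]


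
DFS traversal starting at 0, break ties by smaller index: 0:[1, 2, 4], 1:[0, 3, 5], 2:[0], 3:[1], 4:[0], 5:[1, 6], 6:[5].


DFS stack-based: start with [0]
Visit order: [0, 1, 3, 5, 6, 2, 4]


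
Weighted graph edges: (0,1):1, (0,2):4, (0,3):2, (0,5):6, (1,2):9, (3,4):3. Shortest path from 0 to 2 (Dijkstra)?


Dijkstra from 0:
Distances: {0: 0, 1: 1, 2: 4, 3: 2, 4: 5, 5: 6}
Shortest distance to 2 = 4, path = [0, 2]


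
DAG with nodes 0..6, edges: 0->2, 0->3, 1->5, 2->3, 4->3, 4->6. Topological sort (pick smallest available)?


Kahn's algorithm, process smallest node first
Order: [0, 1, 2, 4, 3, 5, 6]


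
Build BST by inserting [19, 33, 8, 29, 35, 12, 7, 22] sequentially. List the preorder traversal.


Root = 19; build tree by BST insertion.
Preorder traversal: [19, 8, 7, 12, 33, 29, 22, 35]


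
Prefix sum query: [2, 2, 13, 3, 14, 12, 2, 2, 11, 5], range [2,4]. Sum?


Prefix sums: [0, 2, 4, 17, 20, 34, 46, 48, 50, 61, 66]
Sum[2..4] = prefix[5] - prefix[2] = 34 - 4 = 30


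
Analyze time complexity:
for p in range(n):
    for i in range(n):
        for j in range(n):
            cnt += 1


Per nesting level: O(n) * O(n) * O(n) = O(n^3)
Complexity: O(n^3)


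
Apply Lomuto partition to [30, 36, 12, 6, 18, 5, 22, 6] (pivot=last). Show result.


Elements <= 6 go left of pivot.
Result: [6, 5, 6, 30, 18, 36, 22, 12], pivot at index 2


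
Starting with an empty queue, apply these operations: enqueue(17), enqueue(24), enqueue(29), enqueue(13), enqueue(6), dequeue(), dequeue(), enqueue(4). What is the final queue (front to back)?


enqueue(17) -> [17]
enqueue(24) -> [17, 24]
enqueue(29) -> [17, 24, 29]
enqueue(13) -> [17, 24, 29, 13]
enqueue(6) -> [17, 24, 29, 13, 6]
dequeue() returns 17 -> [24, 29, 13, 6]
dequeue() returns 24 -> [29, 13, 6]
enqueue(4) -> [29, 13, 6, 4]
Final queue (front to back): [29, 13, 6, 4]


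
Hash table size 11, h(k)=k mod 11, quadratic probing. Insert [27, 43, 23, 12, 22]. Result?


Insertions: 27->slot 5; 43->slot 10; 23->slot 1; 12->slot 2; 22->slot 0
Table: [22, 23, 12, None, None, 27, None, None, None, None, 43]


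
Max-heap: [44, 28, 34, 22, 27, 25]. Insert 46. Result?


Append 46: [44, 28, 34, 22, 27, 25, 46]
Bubble up: swap idx 6(46) with idx 2(34); swap idx 2(46) with idx 0(44)
Result: [46, 28, 44, 22, 27, 25, 34]


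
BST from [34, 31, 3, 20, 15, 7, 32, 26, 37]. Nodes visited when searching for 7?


BST root = 34
Search for 7: compare at each node
Path: [34, 31, 3, 20, 15, 7]


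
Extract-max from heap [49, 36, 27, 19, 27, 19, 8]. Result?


Max = 49
Replace root with last, heapify down
Resulting heap: [36, 27, 27, 19, 8, 19]


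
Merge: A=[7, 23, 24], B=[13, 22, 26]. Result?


Compare heads, take smaller each step.
Merged: [7, 13, 22, 23, 24, 26]


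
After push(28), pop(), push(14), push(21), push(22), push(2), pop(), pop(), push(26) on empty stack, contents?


push(28) -> [28]
pop() returns 28 -> []
push(14) -> [14]
push(21) -> [14, 21]
push(22) -> [14, 21, 22]
push(2) -> [14, 21, 22, 2]
pop() returns 2 -> [14, 21, 22]
pop() returns 22 -> [14, 21]
push(26) -> [14, 21, 26]
Final stack (bottom to top): [14, 21, 26]


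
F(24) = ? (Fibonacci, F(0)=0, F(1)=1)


F(n)=F(n-1)+F(n-2)
...F(22)=17711, F(23)=28657, F(24)=46368


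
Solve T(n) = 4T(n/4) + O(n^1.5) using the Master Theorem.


a=4, b=4, c=1.5. log_4(4)=1 < c=1.5. Case 3: O(n^c) = O(n^1.500)
Complexity: O(n^1.500)


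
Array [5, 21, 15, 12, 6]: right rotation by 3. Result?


Right rotate by 3: [15, 12, 6, 5, 21]


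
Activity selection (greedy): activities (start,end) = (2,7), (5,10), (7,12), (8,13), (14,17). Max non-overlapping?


Greedy: pick earliest-ending, then skip overlaps.
Selected (3 activities): [(2, 7), (7, 12), (14, 17)]


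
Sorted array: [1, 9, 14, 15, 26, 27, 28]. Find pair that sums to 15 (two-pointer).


Two pointers: lo=0, hi=6
Found pair: (1, 14) summing to 15


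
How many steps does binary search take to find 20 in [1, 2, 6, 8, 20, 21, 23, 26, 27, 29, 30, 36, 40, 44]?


Search for 20:
[0,13] mid=6 arr[6]=23
[0,5] mid=2 arr[2]=6
[3,5] mid=4 arr[4]=20
Total: 3 comparisons


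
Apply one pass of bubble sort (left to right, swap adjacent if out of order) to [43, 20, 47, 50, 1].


After one pass: [20, 43, 47, 1, 50]


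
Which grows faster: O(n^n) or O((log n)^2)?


polylogarithmic grows slower than n^n
O((log n)^2) is asymptotically smaller; O(n^n) grows faster


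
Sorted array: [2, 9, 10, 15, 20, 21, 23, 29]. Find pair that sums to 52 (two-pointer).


Two pointers: lo=0, hi=7
Found pair: (23, 29) summing to 52


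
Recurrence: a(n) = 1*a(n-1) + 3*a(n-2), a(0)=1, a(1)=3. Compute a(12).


Build bottom-up:
...a(10)=5001, a(11)=11526, a(12)=1*11526+3*5001=26529


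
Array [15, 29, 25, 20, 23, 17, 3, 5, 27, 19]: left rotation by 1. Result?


Left rotate by 1: [29, 25, 20, 23, 17, 3, 5, 27, 19, 15]


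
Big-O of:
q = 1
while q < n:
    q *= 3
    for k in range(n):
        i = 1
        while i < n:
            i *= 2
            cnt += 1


Per nesting level: O(log n) * O(n) * O(log n) = O(n (log n)^2)
Complexity: O(n (log n)^2)


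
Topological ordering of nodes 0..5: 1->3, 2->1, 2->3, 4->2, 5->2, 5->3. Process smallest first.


Kahn's algorithm, process smallest node first
Order: [0, 4, 5, 2, 1, 3]


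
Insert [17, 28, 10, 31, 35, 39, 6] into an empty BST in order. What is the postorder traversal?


Root = 17; build tree by BST insertion.
Postorder traversal: [6, 10, 39, 35, 31, 28, 17]


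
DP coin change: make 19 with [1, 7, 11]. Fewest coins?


dp[0]=0; dp[i]=1+min(dp[i-c] for c in coins)
...dp[14]=2, dp[15]=3, dp[16]=4, dp[17]=5, dp[18]=2, dp[19]=3
Minimum coins for 19 = 3


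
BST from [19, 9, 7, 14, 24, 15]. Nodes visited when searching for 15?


BST root = 19
Search for 15: compare at each node
Path: [19, 9, 14, 15]


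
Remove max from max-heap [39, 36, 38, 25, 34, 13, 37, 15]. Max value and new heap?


Max = 39
Replace root with last, heapify down
Resulting heap: [38, 36, 37, 25, 34, 13, 15]


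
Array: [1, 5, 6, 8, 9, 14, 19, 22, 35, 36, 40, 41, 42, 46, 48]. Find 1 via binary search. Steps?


Search for 1:
[0,14] mid=7 arr[7]=22
[0,6] mid=3 arr[3]=8
[0,2] mid=1 arr[1]=5
[0,0] mid=0 arr[0]=1
Total: 4 comparisons


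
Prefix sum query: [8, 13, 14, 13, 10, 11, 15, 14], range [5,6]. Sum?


Prefix sums: [0, 8, 21, 35, 48, 58, 69, 84, 98]
Sum[5..6] = prefix[7] - prefix[5] = 84 - 58 = 26


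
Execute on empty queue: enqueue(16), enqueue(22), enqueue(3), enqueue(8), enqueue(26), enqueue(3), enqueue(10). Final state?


enqueue(16) -> [16]
enqueue(22) -> [16, 22]
enqueue(3) -> [16, 22, 3]
enqueue(8) -> [16, 22, 3, 8]
enqueue(26) -> [16, 22, 3, 8, 26]
enqueue(3) -> [16, 22, 3, 8, 26, 3]
enqueue(10) -> [16, 22, 3, 8, 26, 3, 10]
Final queue (front to back): [16, 22, 3, 8, 26, 3, 10]


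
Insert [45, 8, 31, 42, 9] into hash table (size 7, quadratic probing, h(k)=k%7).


Insertions: 45->slot 3; 8->slot 1; 31->slot 4; 42->slot 0; 9->slot 2
Table: [42, 8, 9, 45, 31, None, None]


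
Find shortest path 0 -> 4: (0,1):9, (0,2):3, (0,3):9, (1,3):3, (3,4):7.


Dijkstra from 0:
Distances: {0: 0, 1: 9, 2: 3, 3: 9, 4: 16}
Shortest distance to 4 = 16, path = [0, 3, 4]


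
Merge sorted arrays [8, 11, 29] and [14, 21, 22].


Compare heads, take smaller each step.
Merged: [8, 11, 14, 21, 22, 29]


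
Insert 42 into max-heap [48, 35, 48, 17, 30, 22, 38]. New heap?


Append 42: [48, 35, 48, 17, 30, 22, 38, 42]
Bubble up: swap idx 7(42) with idx 3(17); swap idx 3(42) with idx 1(35)
Result: [48, 42, 48, 35, 30, 22, 38, 17]
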